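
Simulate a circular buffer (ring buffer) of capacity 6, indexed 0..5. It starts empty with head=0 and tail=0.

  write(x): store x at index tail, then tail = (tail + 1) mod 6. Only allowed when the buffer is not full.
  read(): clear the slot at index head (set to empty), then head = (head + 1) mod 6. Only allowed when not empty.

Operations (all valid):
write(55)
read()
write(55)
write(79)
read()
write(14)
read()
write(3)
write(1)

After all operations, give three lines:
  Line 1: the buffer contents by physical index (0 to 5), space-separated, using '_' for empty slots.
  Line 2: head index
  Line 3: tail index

write(55): buf=[55 _ _ _ _ _], head=0, tail=1, size=1
read(): buf=[_ _ _ _ _ _], head=1, tail=1, size=0
write(55): buf=[_ 55 _ _ _ _], head=1, tail=2, size=1
write(79): buf=[_ 55 79 _ _ _], head=1, tail=3, size=2
read(): buf=[_ _ 79 _ _ _], head=2, tail=3, size=1
write(14): buf=[_ _ 79 14 _ _], head=2, tail=4, size=2
read(): buf=[_ _ _ 14 _ _], head=3, tail=4, size=1
write(3): buf=[_ _ _ 14 3 _], head=3, tail=5, size=2
write(1): buf=[_ _ _ 14 3 1], head=3, tail=0, size=3

Answer: _ _ _ 14 3 1
3
0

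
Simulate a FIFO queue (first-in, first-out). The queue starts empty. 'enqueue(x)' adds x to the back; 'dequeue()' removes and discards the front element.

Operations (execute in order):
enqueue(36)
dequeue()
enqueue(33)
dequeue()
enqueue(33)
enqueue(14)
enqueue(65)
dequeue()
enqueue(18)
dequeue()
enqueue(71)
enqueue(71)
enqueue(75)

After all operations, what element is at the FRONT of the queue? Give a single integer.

enqueue(36): queue = [36]
dequeue(): queue = []
enqueue(33): queue = [33]
dequeue(): queue = []
enqueue(33): queue = [33]
enqueue(14): queue = [33, 14]
enqueue(65): queue = [33, 14, 65]
dequeue(): queue = [14, 65]
enqueue(18): queue = [14, 65, 18]
dequeue(): queue = [65, 18]
enqueue(71): queue = [65, 18, 71]
enqueue(71): queue = [65, 18, 71, 71]
enqueue(75): queue = [65, 18, 71, 71, 75]

Answer: 65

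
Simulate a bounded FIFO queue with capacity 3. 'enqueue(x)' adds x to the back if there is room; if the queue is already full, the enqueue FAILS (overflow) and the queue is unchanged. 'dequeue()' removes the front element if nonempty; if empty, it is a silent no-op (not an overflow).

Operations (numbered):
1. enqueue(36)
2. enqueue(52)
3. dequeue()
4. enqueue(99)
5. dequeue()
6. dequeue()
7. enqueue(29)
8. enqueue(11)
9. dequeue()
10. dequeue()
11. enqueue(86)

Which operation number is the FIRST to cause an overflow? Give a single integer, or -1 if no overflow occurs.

Answer: -1

Derivation:
1. enqueue(36): size=1
2. enqueue(52): size=2
3. dequeue(): size=1
4. enqueue(99): size=2
5. dequeue(): size=1
6. dequeue(): size=0
7. enqueue(29): size=1
8. enqueue(11): size=2
9. dequeue(): size=1
10. dequeue(): size=0
11. enqueue(86): size=1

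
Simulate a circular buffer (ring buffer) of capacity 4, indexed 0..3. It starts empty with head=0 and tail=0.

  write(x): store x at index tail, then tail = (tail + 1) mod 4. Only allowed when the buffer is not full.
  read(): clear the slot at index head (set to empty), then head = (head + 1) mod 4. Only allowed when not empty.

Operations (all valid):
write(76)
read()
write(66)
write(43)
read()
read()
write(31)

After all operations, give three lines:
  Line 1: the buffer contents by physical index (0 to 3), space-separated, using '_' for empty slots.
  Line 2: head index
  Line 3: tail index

Answer: _ _ _ 31
3
0

Derivation:
write(76): buf=[76 _ _ _], head=0, tail=1, size=1
read(): buf=[_ _ _ _], head=1, tail=1, size=0
write(66): buf=[_ 66 _ _], head=1, tail=2, size=1
write(43): buf=[_ 66 43 _], head=1, tail=3, size=2
read(): buf=[_ _ 43 _], head=2, tail=3, size=1
read(): buf=[_ _ _ _], head=3, tail=3, size=0
write(31): buf=[_ _ _ 31], head=3, tail=0, size=1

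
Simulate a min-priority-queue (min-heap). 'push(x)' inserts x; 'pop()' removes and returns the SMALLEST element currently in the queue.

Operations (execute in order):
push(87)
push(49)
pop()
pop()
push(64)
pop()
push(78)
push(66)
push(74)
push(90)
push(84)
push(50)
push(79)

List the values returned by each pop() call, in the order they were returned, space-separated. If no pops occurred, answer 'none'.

push(87): heap contents = [87]
push(49): heap contents = [49, 87]
pop() → 49: heap contents = [87]
pop() → 87: heap contents = []
push(64): heap contents = [64]
pop() → 64: heap contents = []
push(78): heap contents = [78]
push(66): heap contents = [66, 78]
push(74): heap contents = [66, 74, 78]
push(90): heap contents = [66, 74, 78, 90]
push(84): heap contents = [66, 74, 78, 84, 90]
push(50): heap contents = [50, 66, 74, 78, 84, 90]
push(79): heap contents = [50, 66, 74, 78, 79, 84, 90]

Answer: 49 87 64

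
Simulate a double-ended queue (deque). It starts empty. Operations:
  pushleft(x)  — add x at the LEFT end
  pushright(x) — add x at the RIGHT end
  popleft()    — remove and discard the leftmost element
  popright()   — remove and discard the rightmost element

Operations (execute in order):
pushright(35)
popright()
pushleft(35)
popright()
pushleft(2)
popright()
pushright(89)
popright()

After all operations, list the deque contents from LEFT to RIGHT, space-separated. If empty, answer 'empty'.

Answer: empty

Derivation:
pushright(35): [35]
popright(): []
pushleft(35): [35]
popright(): []
pushleft(2): [2]
popright(): []
pushright(89): [89]
popright(): []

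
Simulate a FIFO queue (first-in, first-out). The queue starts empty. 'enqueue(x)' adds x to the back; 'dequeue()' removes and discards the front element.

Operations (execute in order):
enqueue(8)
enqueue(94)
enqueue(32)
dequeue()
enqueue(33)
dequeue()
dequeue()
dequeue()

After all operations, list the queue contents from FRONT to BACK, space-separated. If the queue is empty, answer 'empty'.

enqueue(8): [8]
enqueue(94): [8, 94]
enqueue(32): [8, 94, 32]
dequeue(): [94, 32]
enqueue(33): [94, 32, 33]
dequeue(): [32, 33]
dequeue(): [33]
dequeue(): []

Answer: empty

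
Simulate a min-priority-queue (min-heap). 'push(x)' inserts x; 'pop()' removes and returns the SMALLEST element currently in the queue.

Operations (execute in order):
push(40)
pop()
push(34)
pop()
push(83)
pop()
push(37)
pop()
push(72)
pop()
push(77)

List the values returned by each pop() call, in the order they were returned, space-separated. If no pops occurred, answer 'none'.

push(40): heap contents = [40]
pop() → 40: heap contents = []
push(34): heap contents = [34]
pop() → 34: heap contents = []
push(83): heap contents = [83]
pop() → 83: heap contents = []
push(37): heap contents = [37]
pop() → 37: heap contents = []
push(72): heap contents = [72]
pop() → 72: heap contents = []
push(77): heap contents = [77]

Answer: 40 34 83 37 72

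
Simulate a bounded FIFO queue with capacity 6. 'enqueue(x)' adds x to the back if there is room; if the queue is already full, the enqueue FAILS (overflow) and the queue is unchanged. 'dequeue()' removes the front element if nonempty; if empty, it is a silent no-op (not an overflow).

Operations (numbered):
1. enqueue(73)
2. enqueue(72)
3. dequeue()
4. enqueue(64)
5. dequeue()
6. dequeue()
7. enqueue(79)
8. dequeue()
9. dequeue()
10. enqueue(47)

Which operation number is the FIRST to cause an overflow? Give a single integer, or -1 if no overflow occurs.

Answer: -1

Derivation:
1. enqueue(73): size=1
2. enqueue(72): size=2
3. dequeue(): size=1
4. enqueue(64): size=2
5. dequeue(): size=1
6. dequeue(): size=0
7. enqueue(79): size=1
8. dequeue(): size=0
9. dequeue(): empty, no-op, size=0
10. enqueue(47): size=1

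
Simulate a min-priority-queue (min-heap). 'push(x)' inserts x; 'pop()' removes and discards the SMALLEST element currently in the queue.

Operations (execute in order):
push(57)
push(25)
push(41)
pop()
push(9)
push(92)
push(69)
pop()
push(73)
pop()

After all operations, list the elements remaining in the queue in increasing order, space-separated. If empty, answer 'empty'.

push(57): heap contents = [57]
push(25): heap contents = [25, 57]
push(41): heap contents = [25, 41, 57]
pop() → 25: heap contents = [41, 57]
push(9): heap contents = [9, 41, 57]
push(92): heap contents = [9, 41, 57, 92]
push(69): heap contents = [9, 41, 57, 69, 92]
pop() → 9: heap contents = [41, 57, 69, 92]
push(73): heap contents = [41, 57, 69, 73, 92]
pop() → 41: heap contents = [57, 69, 73, 92]

Answer: 57 69 73 92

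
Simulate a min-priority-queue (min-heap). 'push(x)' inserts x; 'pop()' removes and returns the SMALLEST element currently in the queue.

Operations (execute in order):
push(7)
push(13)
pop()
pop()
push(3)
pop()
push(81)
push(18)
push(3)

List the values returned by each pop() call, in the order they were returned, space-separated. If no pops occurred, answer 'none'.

push(7): heap contents = [7]
push(13): heap contents = [7, 13]
pop() → 7: heap contents = [13]
pop() → 13: heap contents = []
push(3): heap contents = [3]
pop() → 3: heap contents = []
push(81): heap contents = [81]
push(18): heap contents = [18, 81]
push(3): heap contents = [3, 18, 81]

Answer: 7 13 3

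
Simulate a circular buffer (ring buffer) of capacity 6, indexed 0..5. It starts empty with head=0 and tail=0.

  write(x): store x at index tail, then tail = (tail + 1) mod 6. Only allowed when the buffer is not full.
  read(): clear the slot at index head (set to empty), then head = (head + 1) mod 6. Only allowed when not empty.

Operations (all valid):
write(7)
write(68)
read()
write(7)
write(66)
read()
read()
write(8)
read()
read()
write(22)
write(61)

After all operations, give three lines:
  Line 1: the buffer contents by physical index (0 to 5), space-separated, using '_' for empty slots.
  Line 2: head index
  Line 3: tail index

write(7): buf=[7 _ _ _ _ _], head=0, tail=1, size=1
write(68): buf=[7 68 _ _ _ _], head=0, tail=2, size=2
read(): buf=[_ 68 _ _ _ _], head=1, tail=2, size=1
write(7): buf=[_ 68 7 _ _ _], head=1, tail=3, size=2
write(66): buf=[_ 68 7 66 _ _], head=1, tail=4, size=3
read(): buf=[_ _ 7 66 _ _], head=2, tail=4, size=2
read(): buf=[_ _ _ 66 _ _], head=3, tail=4, size=1
write(8): buf=[_ _ _ 66 8 _], head=3, tail=5, size=2
read(): buf=[_ _ _ _ 8 _], head=4, tail=5, size=1
read(): buf=[_ _ _ _ _ _], head=5, tail=5, size=0
write(22): buf=[_ _ _ _ _ 22], head=5, tail=0, size=1
write(61): buf=[61 _ _ _ _ 22], head=5, tail=1, size=2

Answer: 61 _ _ _ _ 22
5
1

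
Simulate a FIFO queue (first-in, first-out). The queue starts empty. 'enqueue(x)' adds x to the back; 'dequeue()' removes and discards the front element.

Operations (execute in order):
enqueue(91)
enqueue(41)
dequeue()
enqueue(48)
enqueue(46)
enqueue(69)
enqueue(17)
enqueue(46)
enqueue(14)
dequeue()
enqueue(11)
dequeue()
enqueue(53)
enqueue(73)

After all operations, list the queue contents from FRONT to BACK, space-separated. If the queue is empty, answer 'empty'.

Answer: 46 69 17 46 14 11 53 73

Derivation:
enqueue(91): [91]
enqueue(41): [91, 41]
dequeue(): [41]
enqueue(48): [41, 48]
enqueue(46): [41, 48, 46]
enqueue(69): [41, 48, 46, 69]
enqueue(17): [41, 48, 46, 69, 17]
enqueue(46): [41, 48, 46, 69, 17, 46]
enqueue(14): [41, 48, 46, 69, 17, 46, 14]
dequeue(): [48, 46, 69, 17, 46, 14]
enqueue(11): [48, 46, 69, 17, 46, 14, 11]
dequeue(): [46, 69, 17, 46, 14, 11]
enqueue(53): [46, 69, 17, 46, 14, 11, 53]
enqueue(73): [46, 69, 17, 46, 14, 11, 53, 73]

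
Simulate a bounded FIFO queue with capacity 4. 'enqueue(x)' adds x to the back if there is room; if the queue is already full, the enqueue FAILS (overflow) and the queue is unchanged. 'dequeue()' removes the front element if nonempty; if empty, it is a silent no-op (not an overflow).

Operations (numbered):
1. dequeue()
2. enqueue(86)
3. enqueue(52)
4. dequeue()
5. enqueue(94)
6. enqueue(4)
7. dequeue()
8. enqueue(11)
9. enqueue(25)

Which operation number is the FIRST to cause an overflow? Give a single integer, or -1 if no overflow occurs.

Answer: -1

Derivation:
1. dequeue(): empty, no-op, size=0
2. enqueue(86): size=1
3. enqueue(52): size=2
4. dequeue(): size=1
5. enqueue(94): size=2
6. enqueue(4): size=3
7. dequeue(): size=2
8. enqueue(11): size=3
9. enqueue(25): size=4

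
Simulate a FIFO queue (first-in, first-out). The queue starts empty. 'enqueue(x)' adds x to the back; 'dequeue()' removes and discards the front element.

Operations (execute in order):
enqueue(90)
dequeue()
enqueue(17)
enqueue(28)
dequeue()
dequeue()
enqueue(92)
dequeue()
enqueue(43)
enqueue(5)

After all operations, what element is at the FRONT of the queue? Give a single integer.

enqueue(90): queue = [90]
dequeue(): queue = []
enqueue(17): queue = [17]
enqueue(28): queue = [17, 28]
dequeue(): queue = [28]
dequeue(): queue = []
enqueue(92): queue = [92]
dequeue(): queue = []
enqueue(43): queue = [43]
enqueue(5): queue = [43, 5]

Answer: 43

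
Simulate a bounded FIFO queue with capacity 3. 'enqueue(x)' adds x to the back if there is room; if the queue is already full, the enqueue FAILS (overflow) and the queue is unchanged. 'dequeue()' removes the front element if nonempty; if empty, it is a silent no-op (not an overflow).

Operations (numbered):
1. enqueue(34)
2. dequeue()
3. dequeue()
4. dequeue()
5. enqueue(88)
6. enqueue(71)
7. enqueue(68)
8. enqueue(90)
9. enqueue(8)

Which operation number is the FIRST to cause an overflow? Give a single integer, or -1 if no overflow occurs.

1. enqueue(34): size=1
2. dequeue(): size=0
3. dequeue(): empty, no-op, size=0
4. dequeue(): empty, no-op, size=0
5. enqueue(88): size=1
6. enqueue(71): size=2
7. enqueue(68): size=3
8. enqueue(90): size=3=cap → OVERFLOW (fail)
9. enqueue(8): size=3=cap → OVERFLOW (fail)

Answer: 8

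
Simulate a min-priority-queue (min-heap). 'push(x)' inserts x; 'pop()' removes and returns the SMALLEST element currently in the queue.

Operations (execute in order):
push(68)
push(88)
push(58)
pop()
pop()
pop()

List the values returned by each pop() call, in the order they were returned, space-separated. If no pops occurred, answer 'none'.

push(68): heap contents = [68]
push(88): heap contents = [68, 88]
push(58): heap contents = [58, 68, 88]
pop() → 58: heap contents = [68, 88]
pop() → 68: heap contents = [88]
pop() → 88: heap contents = []

Answer: 58 68 88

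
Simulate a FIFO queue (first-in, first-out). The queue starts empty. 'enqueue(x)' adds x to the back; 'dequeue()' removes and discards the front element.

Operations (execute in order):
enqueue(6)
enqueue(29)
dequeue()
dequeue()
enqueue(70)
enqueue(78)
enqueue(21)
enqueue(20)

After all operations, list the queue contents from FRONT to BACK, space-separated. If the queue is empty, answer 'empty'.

enqueue(6): [6]
enqueue(29): [6, 29]
dequeue(): [29]
dequeue(): []
enqueue(70): [70]
enqueue(78): [70, 78]
enqueue(21): [70, 78, 21]
enqueue(20): [70, 78, 21, 20]

Answer: 70 78 21 20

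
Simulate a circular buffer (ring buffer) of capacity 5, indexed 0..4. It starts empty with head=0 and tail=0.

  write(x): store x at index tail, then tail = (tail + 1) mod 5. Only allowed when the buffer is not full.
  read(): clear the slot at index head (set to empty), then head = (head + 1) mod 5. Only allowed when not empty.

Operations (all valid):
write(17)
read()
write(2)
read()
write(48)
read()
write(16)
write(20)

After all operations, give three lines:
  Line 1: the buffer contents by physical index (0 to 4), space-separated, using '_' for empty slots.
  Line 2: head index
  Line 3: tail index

Answer: _ _ _ 16 20
3
0

Derivation:
write(17): buf=[17 _ _ _ _], head=0, tail=1, size=1
read(): buf=[_ _ _ _ _], head=1, tail=1, size=0
write(2): buf=[_ 2 _ _ _], head=1, tail=2, size=1
read(): buf=[_ _ _ _ _], head=2, tail=2, size=0
write(48): buf=[_ _ 48 _ _], head=2, tail=3, size=1
read(): buf=[_ _ _ _ _], head=3, tail=3, size=0
write(16): buf=[_ _ _ 16 _], head=3, tail=4, size=1
write(20): buf=[_ _ _ 16 20], head=3, tail=0, size=2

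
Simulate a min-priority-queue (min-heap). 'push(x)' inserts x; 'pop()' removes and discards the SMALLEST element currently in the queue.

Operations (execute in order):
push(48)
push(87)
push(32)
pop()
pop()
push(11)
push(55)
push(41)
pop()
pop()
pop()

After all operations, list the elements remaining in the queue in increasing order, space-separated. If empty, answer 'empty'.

Answer: 87

Derivation:
push(48): heap contents = [48]
push(87): heap contents = [48, 87]
push(32): heap contents = [32, 48, 87]
pop() → 32: heap contents = [48, 87]
pop() → 48: heap contents = [87]
push(11): heap contents = [11, 87]
push(55): heap contents = [11, 55, 87]
push(41): heap contents = [11, 41, 55, 87]
pop() → 11: heap contents = [41, 55, 87]
pop() → 41: heap contents = [55, 87]
pop() → 55: heap contents = [87]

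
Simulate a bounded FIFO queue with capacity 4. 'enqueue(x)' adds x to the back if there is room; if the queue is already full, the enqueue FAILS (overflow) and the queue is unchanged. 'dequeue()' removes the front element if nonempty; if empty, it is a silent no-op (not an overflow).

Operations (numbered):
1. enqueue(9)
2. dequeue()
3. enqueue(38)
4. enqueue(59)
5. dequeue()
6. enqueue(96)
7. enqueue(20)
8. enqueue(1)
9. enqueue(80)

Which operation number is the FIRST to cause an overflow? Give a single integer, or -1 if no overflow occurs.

Answer: 9

Derivation:
1. enqueue(9): size=1
2. dequeue(): size=0
3. enqueue(38): size=1
4. enqueue(59): size=2
5. dequeue(): size=1
6. enqueue(96): size=2
7. enqueue(20): size=3
8. enqueue(1): size=4
9. enqueue(80): size=4=cap → OVERFLOW (fail)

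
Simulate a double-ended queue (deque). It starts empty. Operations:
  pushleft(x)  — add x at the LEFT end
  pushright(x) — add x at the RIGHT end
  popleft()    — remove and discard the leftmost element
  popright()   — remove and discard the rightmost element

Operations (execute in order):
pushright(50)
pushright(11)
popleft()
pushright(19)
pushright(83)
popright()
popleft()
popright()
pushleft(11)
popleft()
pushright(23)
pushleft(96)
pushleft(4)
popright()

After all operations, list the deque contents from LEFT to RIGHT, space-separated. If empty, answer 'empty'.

Answer: 4 96

Derivation:
pushright(50): [50]
pushright(11): [50, 11]
popleft(): [11]
pushright(19): [11, 19]
pushright(83): [11, 19, 83]
popright(): [11, 19]
popleft(): [19]
popright(): []
pushleft(11): [11]
popleft(): []
pushright(23): [23]
pushleft(96): [96, 23]
pushleft(4): [4, 96, 23]
popright(): [4, 96]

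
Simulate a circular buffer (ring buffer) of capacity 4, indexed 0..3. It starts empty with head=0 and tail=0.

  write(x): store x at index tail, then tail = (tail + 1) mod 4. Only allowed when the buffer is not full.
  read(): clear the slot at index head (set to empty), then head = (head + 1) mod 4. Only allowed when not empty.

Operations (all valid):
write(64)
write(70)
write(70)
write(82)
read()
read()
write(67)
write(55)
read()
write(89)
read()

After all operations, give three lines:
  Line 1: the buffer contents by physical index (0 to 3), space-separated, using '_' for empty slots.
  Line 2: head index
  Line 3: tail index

Answer: 67 55 89 _
0
3

Derivation:
write(64): buf=[64 _ _ _], head=0, tail=1, size=1
write(70): buf=[64 70 _ _], head=0, tail=2, size=2
write(70): buf=[64 70 70 _], head=0, tail=3, size=3
write(82): buf=[64 70 70 82], head=0, tail=0, size=4
read(): buf=[_ 70 70 82], head=1, tail=0, size=3
read(): buf=[_ _ 70 82], head=2, tail=0, size=2
write(67): buf=[67 _ 70 82], head=2, tail=1, size=3
write(55): buf=[67 55 70 82], head=2, tail=2, size=4
read(): buf=[67 55 _ 82], head=3, tail=2, size=3
write(89): buf=[67 55 89 82], head=3, tail=3, size=4
read(): buf=[67 55 89 _], head=0, tail=3, size=3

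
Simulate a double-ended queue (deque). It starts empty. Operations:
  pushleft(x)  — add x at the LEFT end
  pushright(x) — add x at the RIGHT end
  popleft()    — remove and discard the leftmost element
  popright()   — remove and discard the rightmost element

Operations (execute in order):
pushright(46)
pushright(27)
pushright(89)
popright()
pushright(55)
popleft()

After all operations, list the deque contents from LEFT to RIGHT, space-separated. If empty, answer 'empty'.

pushright(46): [46]
pushright(27): [46, 27]
pushright(89): [46, 27, 89]
popright(): [46, 27]
pushright(55): [46, 27, 55]
popleft(): [27, 55]

Answer: 27 55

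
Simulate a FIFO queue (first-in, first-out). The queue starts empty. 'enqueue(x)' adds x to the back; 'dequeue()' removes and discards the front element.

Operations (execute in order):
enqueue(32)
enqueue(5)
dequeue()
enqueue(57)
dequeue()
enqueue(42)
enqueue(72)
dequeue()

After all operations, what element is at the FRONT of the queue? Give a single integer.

Answer: 42

Derivation:
enqueue(32): queue = [32]
enqueue(5): queue = [32, 5]
dequeue(): queue = [5]
enqueue(57): queue = [5, 57]
dequeue(): queue = [57]
enqueue(42): queue = [57, 42]
enqueue(72): queue = [57, 42, 72]
dequeue(): queue = [42, 72]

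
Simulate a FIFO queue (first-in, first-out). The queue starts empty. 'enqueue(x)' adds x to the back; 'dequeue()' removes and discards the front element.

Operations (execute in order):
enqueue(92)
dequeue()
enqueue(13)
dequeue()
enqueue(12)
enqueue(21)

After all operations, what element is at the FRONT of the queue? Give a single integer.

enqueue(92): queue = [92]
dequeue(): queue = []
enqueue(13): queue = [13]
dequeue(): queue = []
enqueue(12): queue = [12]
enqueue(21): queue = [12, 21]

Answer: 12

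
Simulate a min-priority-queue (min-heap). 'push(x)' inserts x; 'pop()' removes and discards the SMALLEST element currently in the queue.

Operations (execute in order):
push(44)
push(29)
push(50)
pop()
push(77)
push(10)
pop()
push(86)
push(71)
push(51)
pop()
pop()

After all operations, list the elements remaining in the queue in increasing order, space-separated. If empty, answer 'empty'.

Answer: 51 71 77 86

Derivation:
push(44): heap contents = [44]
push(29): heap contents = [29, 44]
push(50): heap contents = [29, 44, 50]
pop() → 29: heap contents = [44, 50]
push(77): heap contents = [44, 50, 77]
push(10): heap contents = [10, 44, 50, 77]
pop() → 10: heap contents = [44, 50, 77]
push(86): heap contents = [44, 50, 77, 86]
push(71): heap contents = [44, 50, 71, 77, 86]
push(51): heap contents = [44, 50, 51, 71, 77, 86]
pop() → 44: heap contents = [50, 51, 71, 77, 86]
pop() → 50: heap contents = [51, 71, 77, 86]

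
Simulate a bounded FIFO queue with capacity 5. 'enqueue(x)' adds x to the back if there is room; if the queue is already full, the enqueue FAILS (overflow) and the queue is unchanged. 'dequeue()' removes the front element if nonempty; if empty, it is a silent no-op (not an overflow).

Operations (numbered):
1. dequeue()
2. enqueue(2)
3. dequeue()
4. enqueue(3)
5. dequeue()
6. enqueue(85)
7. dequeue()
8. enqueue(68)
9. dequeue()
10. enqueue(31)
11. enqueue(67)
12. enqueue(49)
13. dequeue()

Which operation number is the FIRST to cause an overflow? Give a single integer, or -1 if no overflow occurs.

Answer: -1

Derivation:
1. dequeue(): empty, no-op, size=0
2. enqueue(2): size=1
3. dequeue(): size=0
4. enqueue(3): size=1
5. dequeue(): size=0
6. enqueue(85): size=1
7. dequeue(): size=0
8. enqueue(68): size=1
9. dequeue(): size=0
10. enqueue(31): size=1
11. enqueue(67): size=2
12. enqueue(49): size=3
13. dequeue(): size=2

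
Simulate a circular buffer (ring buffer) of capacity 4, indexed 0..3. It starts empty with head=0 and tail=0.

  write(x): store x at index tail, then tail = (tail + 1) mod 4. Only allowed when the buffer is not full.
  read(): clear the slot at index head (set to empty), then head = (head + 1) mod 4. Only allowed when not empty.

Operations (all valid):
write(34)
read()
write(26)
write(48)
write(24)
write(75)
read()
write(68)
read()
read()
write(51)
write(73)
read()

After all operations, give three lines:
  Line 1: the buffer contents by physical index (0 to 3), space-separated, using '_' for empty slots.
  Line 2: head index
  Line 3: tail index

write(34): buf=[34 _ _ _], head=0, tail=1, size=1
read(): buf=[_ _ _ _], head=1, tail=1, size=0
write(26): buf=[_ 26 _ _], head=1, tail=2, size=1
write(48): buf=[_ 26 48 _], head=1, tail=3, size=2
write(24): buf=[_ 26 48 24], head=1, tail=0, size=3
write(75): buf=[75 26 48 24], head=1, tail=1, size=4
read(): buf=[75 _ 48 24], head=2, tail=1, size=3
write(68): buf=[75 68 48 24], head=2, tail=2, size=4
read(): buf=[75 68 _ 24], head=3, tail=2, size=3
read(): buf=[75 68 _ _], head=0, tail=2, size=2
write(51): buf=[75 68 51 _], head=0, tail=3, size=3
write(73): buf=[75 68 51 73], head=0, tail=0, size=4
read(): buf=[_ 68 51 73], head=1, tail=0, size=3

Answer: _ 68 51 73
1
0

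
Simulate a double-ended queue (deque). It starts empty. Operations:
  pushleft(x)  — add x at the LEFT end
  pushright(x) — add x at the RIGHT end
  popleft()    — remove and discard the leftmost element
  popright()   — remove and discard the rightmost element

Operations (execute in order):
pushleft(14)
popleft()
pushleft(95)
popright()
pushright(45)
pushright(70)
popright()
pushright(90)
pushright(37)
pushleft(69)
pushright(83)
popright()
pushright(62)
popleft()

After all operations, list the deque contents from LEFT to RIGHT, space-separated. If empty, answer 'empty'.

pushleft(14): [14]
popleft(): []
pushleft(95): [95]
popright(): []
pushright(45): [45]
pushright(70): [45, 70]
popright(): [45]
pushright(90): [45, 90]
pushright(37): [45, 90, 37]
pushleft(69): [69, 45, 90, 37]
pushright(83): [69, 45, 90, 37, 83]
popright(): [69, 45, 90, 37]
pushright(62): [69, 45, 90, 37, 62]
popleft(): [45, 90, 37, 62]

Answer: 45 90 37 62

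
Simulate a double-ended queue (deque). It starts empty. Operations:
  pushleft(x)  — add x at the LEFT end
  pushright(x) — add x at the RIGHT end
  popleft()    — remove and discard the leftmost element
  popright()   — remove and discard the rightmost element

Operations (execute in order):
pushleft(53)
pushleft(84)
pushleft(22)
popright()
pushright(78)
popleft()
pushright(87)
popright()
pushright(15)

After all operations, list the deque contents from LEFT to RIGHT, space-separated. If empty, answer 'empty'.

pushleft(53): [53]
pushleft(84): [84, 53]
pushleft(22): [22, 84, 53]
popright(): [22, 84]
pushright(78): [22, 84, 78]
popleft(): [84, 78]
pushright(87): [84, 78, 87]
popright(): [84, 78]
pushright(15): [84, 78, 15]

Answer: 84 78 15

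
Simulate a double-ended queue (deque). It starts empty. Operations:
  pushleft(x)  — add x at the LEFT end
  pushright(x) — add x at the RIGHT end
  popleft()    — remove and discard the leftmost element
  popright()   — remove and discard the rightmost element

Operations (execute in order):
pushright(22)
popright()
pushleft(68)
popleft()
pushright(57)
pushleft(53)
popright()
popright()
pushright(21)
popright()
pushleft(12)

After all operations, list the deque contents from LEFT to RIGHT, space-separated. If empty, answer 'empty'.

pushright(22): [22]
popright(): []
pushleft(68): [68]
popleft(): []
pushright(57): [57]
pushleft(53): [53, 57]
popright(): [53]
popright(): []
pushright(21): [21]
popright(): []
pushleft(12): [12]

Answer: 12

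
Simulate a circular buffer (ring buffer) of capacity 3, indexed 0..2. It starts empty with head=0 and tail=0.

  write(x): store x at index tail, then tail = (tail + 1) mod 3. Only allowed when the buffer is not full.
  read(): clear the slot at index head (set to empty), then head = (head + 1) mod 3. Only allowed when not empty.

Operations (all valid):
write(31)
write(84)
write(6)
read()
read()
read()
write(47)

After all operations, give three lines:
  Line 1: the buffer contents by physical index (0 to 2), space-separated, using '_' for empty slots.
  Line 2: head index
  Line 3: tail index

write(31): buf=[31 _ _], head=0, tail=1, size=1
write(84): buf=[31 84 _], head=0, tail=2, size=2
write(6): buf=[31 84 6], head=0, tail=0, size=3
read(): buf=[_ 84 6], head=1, tail=0, size=2
read(): buf=[_ _ 6], head=2, tail=0, size=1
read(): buf=[_ _ _], head=0, tail=0, size=0
write(47): buf=[47 _ _], head=0, tail=1, size=1

Answer: 47 _ _
0
1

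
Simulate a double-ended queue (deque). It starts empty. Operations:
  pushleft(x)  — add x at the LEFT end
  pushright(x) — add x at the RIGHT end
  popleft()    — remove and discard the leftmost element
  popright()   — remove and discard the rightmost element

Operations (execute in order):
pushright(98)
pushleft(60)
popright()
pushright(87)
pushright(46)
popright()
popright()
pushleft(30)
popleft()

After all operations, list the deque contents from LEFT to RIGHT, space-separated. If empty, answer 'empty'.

pushright(98): [98]
pushleft(60): [60, 98]
popright(): [60]
pushright(87): [60, 87]
pushright(46): [60, 87, 46]
popright(): [60, 87]
popright(): [60]
pushleft(30): [30, 60]
popleft(): [60]

Answer: 60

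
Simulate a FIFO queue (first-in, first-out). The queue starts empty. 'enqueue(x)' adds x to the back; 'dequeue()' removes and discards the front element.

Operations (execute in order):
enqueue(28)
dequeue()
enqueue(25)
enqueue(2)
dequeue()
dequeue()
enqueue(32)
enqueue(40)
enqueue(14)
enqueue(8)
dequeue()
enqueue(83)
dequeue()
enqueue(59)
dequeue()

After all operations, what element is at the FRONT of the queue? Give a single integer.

Answer: 8

Derivation:
enqueue(28): queue = [28]
dequeue(): queue = []
enqueue(25): queue = [25]
enqueue(2): queue = [25, 2]
dequeue(): queue = [2]
dequeue(): queue = []
enqueue(32): queue = [32]
enqueue(40): queue = [32, 40]
enqueue(14): queue = [32, 40, 14]
enqueue(8): queue = [32, 40, 14, 8]
dequeue(): queue = [40, 14, 8]
enqueue(83): queue = [40, 14, 8, 83]
dequeue(): queue = [14, 8, 83]
enqueue(59): queue = [14, 8, 83, 59]
dequeue(): queue = [8, 83, 59]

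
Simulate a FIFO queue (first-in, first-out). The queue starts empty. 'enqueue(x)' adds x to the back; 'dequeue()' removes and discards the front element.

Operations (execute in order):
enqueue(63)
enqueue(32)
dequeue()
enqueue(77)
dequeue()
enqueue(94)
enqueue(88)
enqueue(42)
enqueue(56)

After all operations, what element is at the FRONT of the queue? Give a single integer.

enqueue(63): queue = [63]
enqueue(32): queue = [63, 32]
dequeue(): queue = [32]
enqueue(77): queue = [32, 77]
dequeue(): queue = [77]
enqueue(94): queue = [77, 94]
enqueue(88): queue = [77, 94, 88]
enqueue(42): queue = [77, 94, 88, 42]
enqueue(56): queue = [77, 94, 88, 42, 56]

Answer: 77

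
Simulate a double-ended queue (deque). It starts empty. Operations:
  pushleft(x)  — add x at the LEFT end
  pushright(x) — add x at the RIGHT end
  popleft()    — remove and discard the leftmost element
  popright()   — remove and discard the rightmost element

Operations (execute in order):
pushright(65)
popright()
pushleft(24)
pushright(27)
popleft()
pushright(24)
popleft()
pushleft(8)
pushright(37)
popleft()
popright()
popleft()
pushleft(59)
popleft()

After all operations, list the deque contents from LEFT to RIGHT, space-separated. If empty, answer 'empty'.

Answer: empty

Derivation:
pushright(65): [65]
popright(): []
pushleft(24): [24]
pushright(27): [24, 27]
popleft(): [27]
pushright(24): [27, 24]
popleft(): [24]
pushleft(8): [8, 24]
pushright(37): [8, 24, 37]
popleft(): [24, 37]
popright(): [24]
popleft(): []
pushleft(59): [59]
popleft(): []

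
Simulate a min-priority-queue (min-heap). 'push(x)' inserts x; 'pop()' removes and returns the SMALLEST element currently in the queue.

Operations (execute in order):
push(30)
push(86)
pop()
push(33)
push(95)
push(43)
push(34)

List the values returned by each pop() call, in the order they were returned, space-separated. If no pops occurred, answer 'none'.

push(30): heap contents = [30]
push(86): heap contents = [30, 86]
pop() → 30: heap contents = [86]
push(33): heap contents = [33, 86]
push(95): heap contents = [33, 86, 95]
push(43): heap contents = [33, 43, 86, 95]
push(34): heap contents = [33, 34, 43, 86, 95]

Answer: 30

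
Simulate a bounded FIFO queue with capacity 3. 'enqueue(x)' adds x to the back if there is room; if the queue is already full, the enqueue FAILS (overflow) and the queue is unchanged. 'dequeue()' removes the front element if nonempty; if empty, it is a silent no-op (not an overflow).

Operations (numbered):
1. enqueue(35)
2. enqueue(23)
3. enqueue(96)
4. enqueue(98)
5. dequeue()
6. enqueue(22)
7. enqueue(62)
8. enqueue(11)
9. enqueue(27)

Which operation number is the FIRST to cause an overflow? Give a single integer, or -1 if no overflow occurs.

1. enqueue(35): size=1
2. enqueue(23): size=2
3. enqueue(96): size=3
4. enqueue(98): size=3=cap → OVERFLOW (fail)
5. dequeue(): size=2
6. enqueue(22): size=3
7. enqueue(62): size=3=cap → OVERFLOW (fail)
8. enqueue(11): size=3=cap → OVERFLOW (fail)
9. enqueue(27): size=3=cap → OVERFLOW (fail)

Answer: 4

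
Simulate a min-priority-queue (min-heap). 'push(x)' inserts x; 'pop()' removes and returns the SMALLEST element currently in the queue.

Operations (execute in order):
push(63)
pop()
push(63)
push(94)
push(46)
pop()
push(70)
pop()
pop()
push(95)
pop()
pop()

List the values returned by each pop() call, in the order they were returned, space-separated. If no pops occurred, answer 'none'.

push(63): heap contents = [63]
pop() → 63: heap contents = []
push(63): heap contents = [63]
push(94): heap contents = [63, 94]
push(46): heap contents = [46, 63, 94]
pop() → 46: heap contents = [63, 94]
push(70): heap contents = [63, 70, 94]
pop() → 63: heap contents = [70, 94]
pop() → 70: heap contents = [94]
push(95): heap contents = [94, 95]
pop() → 94: heap contents = [95]
pop() → 95: heap contents = []

Answer: 63 46 63 70 94 95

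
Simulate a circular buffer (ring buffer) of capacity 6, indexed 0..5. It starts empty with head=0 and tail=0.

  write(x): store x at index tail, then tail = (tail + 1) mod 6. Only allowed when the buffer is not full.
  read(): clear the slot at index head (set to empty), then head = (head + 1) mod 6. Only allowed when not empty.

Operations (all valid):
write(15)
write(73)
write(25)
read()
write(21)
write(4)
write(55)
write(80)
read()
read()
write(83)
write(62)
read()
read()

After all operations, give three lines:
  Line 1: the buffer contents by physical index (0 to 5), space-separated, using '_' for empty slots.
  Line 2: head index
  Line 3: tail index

write(15): buf=[15 _ _ _ _ _], head=0, tail=1, size=1
write(73): buf=[15 73 _ _ _ _], head=0, tail=2, size=2
write(25): buf=[15 73 25 _ _ _], head=0, tail=3, size=3
read(): buf=[_ 73 25 _ _ _], head=1, tail=3, size=2
write(21): buf=[_ 73 25 21 _ _], head=1, tail=4, size=3
write(4): buf=[_ 73 25 21 4 _], head=1, tail=5, size=4
write(55): buf=[_ 73 25 21 4 55], head=1, tail=0, size=5
write(80): buf=[80 73 25 21 4 55], head=1, tail=1, size=6
read(): buf=[80 _ 25 21 4 55], head=2, tail=1, size=5
read(): buf=[80 _ _ 21 4 55], head=3, tail=1, size=4
write(83): buf=[80 83 _ 21 4 55], head=3, tail=2, size=5
write(62): buf=[80 83 62 21 4 55], head=3, tail=3, size=6
read(): buf=[80 83 62 _ 4 55], head=4, tail=3, size=5
read(): buf=[80 83 62 _ _ 55], head=5, tail=3, size=4

Answer: 80 83 62 _ _ 55
5
3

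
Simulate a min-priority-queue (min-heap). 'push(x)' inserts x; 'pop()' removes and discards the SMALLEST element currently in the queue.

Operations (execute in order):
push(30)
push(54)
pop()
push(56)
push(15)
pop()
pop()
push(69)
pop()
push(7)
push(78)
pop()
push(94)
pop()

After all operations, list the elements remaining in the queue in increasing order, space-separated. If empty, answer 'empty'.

push(30): heap contents = [30]
push(54): heap contents = [30, 54]
pop() → 30: heap contents = [54]
push(56): heap contents = [54, 56]
push(15): heap contents = [15, 54, 56]
pop() → 15: heap contents = [54, 56]
pop() → 54: heap contents = [56]
push(69): heap contents = [56, 69]
pop() → 56: heap contents = [69]
push(7): heap contents = [7, 69]
push(78): heap contents = [7, 69, 78]
pop() → 7: heap contents = [69, 78]
push(94): heap contents = [69, 78, 94]
pop() → 69: heap contents = [78, 94]

Answer: 78 94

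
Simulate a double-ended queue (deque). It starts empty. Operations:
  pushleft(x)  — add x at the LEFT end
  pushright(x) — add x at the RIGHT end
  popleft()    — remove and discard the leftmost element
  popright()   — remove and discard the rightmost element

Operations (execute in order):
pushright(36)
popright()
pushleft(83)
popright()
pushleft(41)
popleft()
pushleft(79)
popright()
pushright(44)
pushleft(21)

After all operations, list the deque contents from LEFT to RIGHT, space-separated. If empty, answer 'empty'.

Answer: 21 44

Derivation:
pushright(36): [36]
popright(): []
pushleft(83): [83]
popright(): []
pushleft(41): [41]
popleft(): []
pushleft(79): [79]
popright(): []
pushright(44): [44]
pushleft(21): [21, 44]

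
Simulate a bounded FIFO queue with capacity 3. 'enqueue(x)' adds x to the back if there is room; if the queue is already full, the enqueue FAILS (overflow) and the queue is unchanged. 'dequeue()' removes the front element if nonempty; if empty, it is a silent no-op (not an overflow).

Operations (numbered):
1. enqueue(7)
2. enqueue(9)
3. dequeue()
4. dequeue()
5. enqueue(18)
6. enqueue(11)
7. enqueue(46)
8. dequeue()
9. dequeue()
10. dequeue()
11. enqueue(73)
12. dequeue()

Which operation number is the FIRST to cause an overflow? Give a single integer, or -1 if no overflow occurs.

1. enqueue(7): size=1
2. enqueue(9): size=2
3. dequeue(): size=1
4. dequeue(): size=0
5. enqueue(18): size=1
6. enqueue(11): size=2
7. enqueue(46): size=3
8. dequeue(): size=2
9. dequeue(): size=1
10. dequeue(): size=0
11. enqueue(73): size=1
12. dequeue(): size=0

Answer: -1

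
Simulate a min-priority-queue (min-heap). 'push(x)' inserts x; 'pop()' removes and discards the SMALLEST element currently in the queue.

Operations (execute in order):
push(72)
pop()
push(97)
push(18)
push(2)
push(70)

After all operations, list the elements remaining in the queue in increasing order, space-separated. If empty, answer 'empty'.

push(72): heap contents = [72]
pop() → 72: heap contents = []
push(97): heap contents = [97]
push(18): heap contents = [18, 97]
push(2): heap contents = [2, 18, 97]
push(70): heap contents = [2, 18, 70, 97]

Answer: 2 18 70 97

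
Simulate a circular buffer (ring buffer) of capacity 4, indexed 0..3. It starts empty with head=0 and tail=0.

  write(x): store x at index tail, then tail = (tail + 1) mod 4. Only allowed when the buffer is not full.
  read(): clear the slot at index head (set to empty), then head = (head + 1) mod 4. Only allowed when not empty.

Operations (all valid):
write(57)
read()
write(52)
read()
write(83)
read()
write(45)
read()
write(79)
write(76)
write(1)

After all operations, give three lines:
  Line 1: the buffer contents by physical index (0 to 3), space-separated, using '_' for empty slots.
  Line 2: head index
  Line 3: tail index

write(57): buf=[57 _ _ _], head=0, tail=1, size=1
read(): buf=[_ _ _ _], head=1, tail=1, size=0
write(52): buf=[_ 52 _ _], head=1, tail=2, size=1
read(): buf=[_ _ _ _], head=2, tail=2, size=0
write(83): buf=[_ _ 83 _], head=2, tail=3, size=1
read(): buf=[_ _ _ _], head=3, tail=3, size=0
write(45): buf=[_ _ _ 45], head=3, tail=0, size=1
read(): buf=[_ _ _ _], head=0, tail=0, size=0
write(79): buf=[79 _ _ _], head=0, tail=1, size=1
write(76): buf=[79 76 _ _], head=0, tail=2, size=2
write(1): buf=[79 76 1 _], head=0, tail=3, size=3

Answer: 79 76 1 _
0
3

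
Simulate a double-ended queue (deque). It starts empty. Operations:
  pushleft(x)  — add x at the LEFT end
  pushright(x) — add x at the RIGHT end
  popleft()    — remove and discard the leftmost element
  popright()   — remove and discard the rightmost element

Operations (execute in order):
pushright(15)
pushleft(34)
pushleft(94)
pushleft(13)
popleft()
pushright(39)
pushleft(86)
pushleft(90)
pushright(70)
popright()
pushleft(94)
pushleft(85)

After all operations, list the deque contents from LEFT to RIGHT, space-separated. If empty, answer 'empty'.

Answer: 85 94 90 86 94 34 15 39

Derivation:
pushright(15): [15]
pushleft(34): [34, 15]
pushleft(94): [94, 34, 15]
pushleft(13): [13, 94, 34, 15]
popleft(): [94, 34, 15]
pushright(39): [94, 34, 15, 39]
pushleft(86): [86, 94, 34, 15, 39]
pushleft(90): [90, 86, 94, 34, 15, 39]
pushright(70): [90, 86, 94, 34, 15, 39, 70]
popright(): [90, 86, 94, 34, 15, 39]
pushleft(94): [94, 90, 86, 94, 34, 15, 39]
pushleft(85): [85, 94, 90, 86, 94, 34, 15, 39]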